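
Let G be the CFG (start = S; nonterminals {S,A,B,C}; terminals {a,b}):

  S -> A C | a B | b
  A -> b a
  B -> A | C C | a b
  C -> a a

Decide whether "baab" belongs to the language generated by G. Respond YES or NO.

CNF form of G:
  S -> A C | T1 B | b
  A -> T0 T1
  B -> C C | T0 T1 | T1 T0
  C -> T1 T1
  T0 -> b
  T1 -> a

CYK fill:
  [0..0]={S,T0}  "b"  orig:{S}
  [1..1]={T1}  "a"  orig:{}
  [2..2]={T1}  "a"  orig:{}
  [3..3]={S,T0}  "b"  orig:{S}
  [0..1]={A,B}  "ba"
  [1..2]={C}  "aa"
  [2..3]={B}  "ab"
  [0..2]=∅  "baa"
  [1..3]={S}  "aab"
  [0..3]=∅  "baab"

S ∉ T[0,3] ⇒ NO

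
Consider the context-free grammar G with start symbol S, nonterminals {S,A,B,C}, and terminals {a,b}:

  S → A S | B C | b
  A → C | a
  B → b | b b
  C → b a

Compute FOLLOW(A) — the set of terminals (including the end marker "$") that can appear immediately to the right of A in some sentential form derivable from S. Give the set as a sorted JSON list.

Compute FIRST by fixpoint:
round 1:
  A via A→a: +{a}
  B via B→b: +{b}
  C via C→b a: +{b}
  S via S→A S: +{a}
  S via S→B C: +{b}
  S: {a,b}  A: {a}  B: {b}  C: {b}
round 2:
  A via A→C: +{b}
  S: {a,b}  A: {a,b}  B: {b}  C: {b}
round 3: done
  S: {a,b}  A: {a,b}  B: {b}  C: {b}

FOLLOW sets:
initialize: $ ∈ FOLLOW(S)
round 1:
  S→A S: FOLLOW(A) ⊇ FIRST(S) = {a,b}; new: +{a,b}
  S→B C: FOLLOW(B) ⊇ FIRST(C) = {b}; new: +{b}
  S→B C: FOLLOW(C) ⊇ FOLLOW(S) ⊇ {$}; new: +{$}
  FOLLOW(S)={$}  FOLLOW(A)={a,b}  FOLLOW(B)={b}  FOLLOW(C)={$}
round 2:
  A→C: FOLLOW(C) ⊇ FOLLOW(A) ⊇ {a,b}; new: +{a,b}
  FOLLOW(S)={$}  FOLLOW(A)={a,b}  FOLLOW(B)={b}  FOLLOW(C)={$,a,b}
round 3: (no change)
  FOLLOW(S)={$}  FOLLOW(A)={a,b}  FOLLOW(B)={b}  FOLLOW(C)={$,a,b}

FOLLOW(A) = ["a", "b"]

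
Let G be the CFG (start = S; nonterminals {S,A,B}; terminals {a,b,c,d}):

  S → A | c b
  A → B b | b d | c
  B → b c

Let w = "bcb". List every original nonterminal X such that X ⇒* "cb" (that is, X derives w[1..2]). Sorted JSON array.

Convert to CNF:
  S -> B T0 | T0 T1 | T2 T0 | c
  A -> B T0 | T0 T1 | c
  B -> T0 T2
  T0 -> b
  T1 -> d
  T2 -> c

CYK fill — only the sub-triangle for w[1..2]:
  cell(1,1) c: {A,S,T2}  orig:{A,S}
  cell(2,2) b: {T0}  orig:{}
  cell(1,2) cb: {S}

Original NTs in T[1,2] deriving "cb": ["S"]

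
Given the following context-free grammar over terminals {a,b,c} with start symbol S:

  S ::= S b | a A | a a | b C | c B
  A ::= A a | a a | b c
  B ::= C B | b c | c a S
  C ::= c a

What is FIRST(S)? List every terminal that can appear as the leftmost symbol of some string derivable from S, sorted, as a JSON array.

FIRST sets, iterate to fixpoint:
[1]
  A via A→a a: +{a}
  A via A→b c: +{b}
  B via B→b c: +{b}
  B via B→c a S: +{c}
  C via C→c a: +{c}
  S via S→a A: +{a}
  S via S→b C: +{b}
  S via S→c B: +{c}
  FIRST(S)={a,b,c}  FIRST(A)={a,b}  FIRST(B)={b,c}  FIRST(C)={c}
[2] — fixpoint
  FIRST(S)={a,b,c}  FIRST(A)={a,b}  FIRST(B)={b,c}  FIRST(C)={c}

FIRST(S) = ["a", "b", "c"]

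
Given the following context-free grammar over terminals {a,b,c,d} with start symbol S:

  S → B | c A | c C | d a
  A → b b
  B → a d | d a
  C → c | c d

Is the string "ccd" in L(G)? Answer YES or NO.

Convert to CNF:
  S -> T1 T2 | T2 T1 | T3 A | T3 C
  A -> T0 T0
  B -> T1 T2 | T2 T1
  C -> T3 T2 | c
  T0 -> b
  T1 -> a
  T2 -> d
  T3 -> c

Fill CYK table bottom-up:
  T[0,0] 'c' = {C,T3}  orig:{C}
  T[1,1] 'c' = {C,T3}  orig:{C}
  T[2,2] 'd' = {T2}  orig:{}
  T[0,1] 'cc' = {S}
  T[1,2] 'cd' = {C}
  T[0,2] 'ccd' = {S}

S ∈ T[0,2] ⇒ YES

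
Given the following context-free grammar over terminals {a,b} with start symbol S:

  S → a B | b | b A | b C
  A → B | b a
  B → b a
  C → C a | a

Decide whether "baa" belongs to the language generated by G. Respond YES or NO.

Convert to CNF:
  S -> T0 A | T0 C | T1 B | b
  A -> T0 T1
  B -> T0 T1
  C -> C T1 | a
  T0 -> b
  T1 -> a

CYK fill:
  cell(0,0) b: {S,T0}  orig:{S}
  cell(1,1) a: {C,T1}  orig:{C}
  cell(2,2) a: {C,T1}  orig:{C}
  cell(0,1) ba: {A,B,S}
  cell(1,2) aa: {C}
  cell(0,2) baa: {S}

S ∈ T[0,2] ⇒ YES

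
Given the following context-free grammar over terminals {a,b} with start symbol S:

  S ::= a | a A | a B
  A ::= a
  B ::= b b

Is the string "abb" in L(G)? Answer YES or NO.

CNF form of G:
  S -> T1 A | T1 B | a
  A -> a
  B -> T0 T0
  T0 -> b
  T1 -> a

Fill CYK table bottom-up:
  cell(0,0) a: {A,S,T1}  orig:{A,S}
  cell(1,1) b: {T0}  orig:{}
  cell(2,2) b: {T0}  orig:{}
  cell(0,1) ab: ∅
  cell(1,2) bb: {B}
  cell(0,2) abb: {S}

S ∈ T[0,2] ⇒ YES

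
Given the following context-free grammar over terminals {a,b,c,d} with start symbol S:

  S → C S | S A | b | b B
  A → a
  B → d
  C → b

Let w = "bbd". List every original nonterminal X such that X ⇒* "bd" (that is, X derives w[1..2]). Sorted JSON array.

CNF form of G:
  S -> C S | S A | T0 B | b
  A -> a
  B -> d
  C -> b
  T0 -> b

CYK fill (cells [i..j] with 1 ≤ i ≤ j ≤ 2 only):
  [1..1]={C,S,T0}  "b"  orig:{C,S}
  [2..2]={B}  "d"
  [1..2]={S}  "bd"

Original NTs in T[1,2] deriving "bd": ["S"]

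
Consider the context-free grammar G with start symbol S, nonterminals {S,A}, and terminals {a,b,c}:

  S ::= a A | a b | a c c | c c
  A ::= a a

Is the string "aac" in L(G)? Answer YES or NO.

Convert to CNF:
  S -> T0 A | T0 T1 | T0 X3 | T2 T2
  A -> T0 T0
  T0 -> a
  T1 -> b
  T2 -> c
  X3 -> T2 T2

CYK fill:
  T[0,0] 'a' = {T0}  orig:{}
  T[1,1] 'a' = {T0}  orig:{}
  T[2,2] 'c' = {T2}  orig:{}
  T[0,1] 'aa' = {A}
  T[1,2] 'ac' = ∅
  T[0,2] 'aac' = ∅

S ∉ T[0,2] ⇒ NO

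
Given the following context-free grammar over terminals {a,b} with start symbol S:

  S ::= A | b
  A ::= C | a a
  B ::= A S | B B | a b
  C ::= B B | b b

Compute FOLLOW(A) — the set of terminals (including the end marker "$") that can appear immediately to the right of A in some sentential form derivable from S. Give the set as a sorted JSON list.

FIRST iteration:
iter 1:
  A via A→a a: +{a}
  B via B→A S: +{a}
  C via C→B B: +{a}
  C via C→b b: +{b}
  S via S→A: +{a}
  S via S→b: +{b}
  S: {a,b}  A: {a}  B: {a}  C: {a,b}
iter 2:
  A via A→C: +{b}
  B via B→A S: +{b}
  S: {a,b}  A: {a,b}  B: {a,b}  C: {a,b}
iter 3: — fixpoint
  S: {a,b}  A: {a,b}  B: {a,b}  C: {a,b}

FOLLOW iteration:
seed FOLLOW(S) with $
round 1:
  B→A S: FOLLOW(A) ⊇ FIRST(S) = {a,b}; new: +{a,b}
  B→B B: FOLLOW(B) ⊇ FIRST(B) = {a,b}; new: +{a,b}
  S→A: FOLLOW(A) ⊇ FOLLOW(S) ⊇ {$}; new: +{$}
  FOLLOW(S)={$}  FOLLOW(A)={$,a,b}  FOLLOW(B)={a,b}  FOLLOW(C)={}
round 2:
  A→C: FOLLOW(C) ⊇ FOLLOW(A) ⊇ {$,a,b}; new: +{$,a,b}
  B→A S: FOLLOW(S) ⊇ FOLLOW(B) ⊇ {a,b}; new: +{a,b}
  C→B B: FOLLOW(B) ⊇ FOLLOW(C) ⊇ {$,a,b}; new: +{$}
  FOLLOW(S)={$,a,b}  FOLLOW(A)={$,a,b}  FOLLOW(B)={$,a,b}  FOLLOW(C)={$,a,b}
round 3: done
  FOLLOW(S)={$,a,b}  FOLLOW(A)={$,a,b}  FOLLOW(B)={$,a,b}  FOLLOW(C)={$,a,b}

FOLLOW(A) = ["$", "a", "b"]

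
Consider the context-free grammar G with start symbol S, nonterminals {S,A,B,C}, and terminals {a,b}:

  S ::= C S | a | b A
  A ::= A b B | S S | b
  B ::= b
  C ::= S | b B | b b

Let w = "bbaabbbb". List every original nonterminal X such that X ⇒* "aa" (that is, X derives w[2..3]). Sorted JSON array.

Convert to CNF:
  S -> C S | T0 A | a
  A -> A X1 | S S | b
  B -> b
  C -> C S | T0 A | T0 B | T0 T0 | a
  T0 -> b
  X1 -> T0 B

CYK table (by increasing span) (cells [i..j] with 2 ≤ i ≤ j ≤ 3 only):
  T[2,2] 'a' = {C,S}
  T[3,3] 'a' = {C,S}
  T[2,3] 'aa' = {A,C,S}

Original NTs in T[2,3] deriving "aa": ["A", "C", "S"]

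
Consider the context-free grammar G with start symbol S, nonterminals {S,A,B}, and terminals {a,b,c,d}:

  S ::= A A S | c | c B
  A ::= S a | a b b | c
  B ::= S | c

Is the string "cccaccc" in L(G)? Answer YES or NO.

CNF form of G:
  S -> A X5 | T2 B | c
  A -> S T0 | T0 X3 | c
  B -> A X4 | T2 B | c
  T0 -> a
  T1 -> b
  T2 -> c
  X3 -> T1 T1
  X4 -> A S
  X5 -> A S

CYK fill:
  cell(0,0) c: {A,B,S,T2}  orig:{A,B,S}
  cell(1,1) c: {A,B,S,T2}  orig:{A,B,S}
  cell(2,2) c: {A,B,S,T2}  orig:{A,B,S}
  cell(3,3) a: {T0}  orig:{}
  cell(4,4) c: {A,B,S,T2}  orig:{A,B,S}
  cell(5,5) c: {A,B,S,T2}  orig:{A,B,S}
  cell(6,6) c: {A,B,S,T2}  orig:{A,B,S}
  cell(0,1) cc: {B,S,X4,X5}  orig:{B,S}
  cell(1,2) cc: {B,S,X4,X5}  orig:{B,S}
  cell(2,3) ca: {A}
  cell(3,4) ac: ∅
  cell(4,5) cc: {B,S,X4,X5}  orig:{B,S}
  cell(5,6) cc: {B,S,X4,X5}  orig:{B,S}
  cell(0,2) ccc: {B,S,X4,X5}  orig:{B,S}
  cell(1,3) cca: {A}
  cell(2,4) cac: {X4,X5}  orig:{}
  cell(3,5) acc: ∅
  cell(4,6) ccc: {B,S,X4,X5}  orig:{B,S}
  cell(0,3) ccca: {A}
  cell(1,4) ccac: {B,S,X4,X5}  orig:{B,S}
  cell(2,5) cacc: {B,S,X4,X5}  orig:{B,S}
  cell(3,6) accc: ∅
  cell(0,4) cccac: {B,S,X4,X5}  orig:{B,S}
  cell(1,5) ccacc: {B,S,X4,X5}  orig:{B,S}
  cell(2,6) caccc: {B,S,X4,X5}  orig:{B,S}
  cell(0,5) cccacc: {B,S,X4,X5}  orig:{B,S}
  cell(1,6) ccaccc: {B,S,X4,X5}  orig:{B,S}
  cell(0,6) cccaccc: {B,S,X4,X5}  orig:{B,S}

S ∈ T[0,6] ⇒ YES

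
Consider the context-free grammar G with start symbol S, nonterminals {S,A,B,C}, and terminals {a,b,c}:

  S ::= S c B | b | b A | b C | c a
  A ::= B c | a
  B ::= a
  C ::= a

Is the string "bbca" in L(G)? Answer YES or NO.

CNF form of G:
  S -> S X3 | T0 T2 | T1 A | T1 C | b
  A -> B T0 | a
  B -> a
  C -> a
  T0 -> c
  T1 -> b
  T2 -> a
  X3 -> T0 B

CYK table (by increasing span):
  cell(0,0) b: {S,T1}  orig:{S}
  cell(1,1) b: {S,T1}  orig:{S}
  cell(2,2) c: {T0}  orig:{}
  cell(3,3) a: {A,B,C,T2}  orig:{A,B,C}
  cell(0,1) bb: ∅
  cell(1,2) bc: ∅
  cell(2,3) ca: {S,X3}  orig:{S}
  cell(0,2) bbc: ∅
  cell(1,3) bca: {S}
  cell(0,3) bbca: ∅

S ∉ T[0,3] ⇒ NO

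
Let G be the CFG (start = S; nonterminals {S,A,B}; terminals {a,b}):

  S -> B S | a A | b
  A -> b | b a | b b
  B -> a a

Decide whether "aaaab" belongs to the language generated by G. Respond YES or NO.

CNF form of G:
  S -> B S | T1 A | b
  A -> T0 T0 | T0 T1 | b
  B -> T1 T1
  T0 -> b
  T1 -> a

Fill CYK table bottom-up:
  [0..0]={T1}  "a"  orig:{}
  [1..1]={T1}  "a"  orig:{}
  [2..2]={T1}  "a"  orig:{}
  [3..3]={T1}  "a"  orig:{}
  [4..4]={A,S,T0}  "b"  orig:{A,S}
  [0..1]={B}  "aa"
  [1..2]={B}  "aa"
  [2..3]={B}  "aa"
  [3..4]={S}  "ab"
  [0..2]=∅  "aaa"
  [1..3]=∅  "aaa"
  [2..4]={S}  "aab"
  [0..3]=∅  "aaaa"
  [1..4]={S}  "aaab"
  [0..4]={S}  "aaaab"

S ∈ T[0,4] ⇒ YES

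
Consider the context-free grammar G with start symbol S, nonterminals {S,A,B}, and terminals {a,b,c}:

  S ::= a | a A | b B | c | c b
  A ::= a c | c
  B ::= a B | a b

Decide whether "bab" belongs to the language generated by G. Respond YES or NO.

Convert to CNF:
  S -> T0 A | T1 T2 | T2 B | a | c
  A -> T0 T1 | c
  B -> T0 B | T0 T2
  T0 -> a
  T1 -> c
  T2 -> b

CYK table (by increasing span):
  [0..0]={T2}  "b"  orig:{}
  [1..1]={S,T0}  "a"  orig:{S}
  [2..2]={T2}  "b"  orig:{}
  [0..1]=∅  "ba"
  [1..2]={B}  "ab"
  [0..2]={S}  "bab"

S ∈ T[0,2] ⇒ YES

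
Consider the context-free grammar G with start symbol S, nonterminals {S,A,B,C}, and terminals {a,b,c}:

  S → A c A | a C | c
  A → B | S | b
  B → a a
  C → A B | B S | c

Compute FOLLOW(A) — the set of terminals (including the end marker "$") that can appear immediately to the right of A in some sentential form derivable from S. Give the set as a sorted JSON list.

FIRST sets, iterate to fixpoint:
iter 1:
  A via A→b: +{b}
  B via B→a a: +{a}
  C via C→A B: +{b}
  C via C→B S: +{a}
  C via C→c: +{c}
  S via S→A c A: +{b}
  S via S→a C: +{a}
  S via S→c: +{c}
  S: {a,b,c}  A: {b}  B: {a}  C: {a,b,c}
iter 2:
  A via A→B: +{a}
  A via A→S: +{c}
  S: {a,b,c}  A: {a,b,c}  B: {a}  C: {a,b,c}
iter 3: done
  S: {a,b,c}  A: {a,b,c}  B: {a}  C: {a,b,c}

FOLLOW iteration:
initialize: $ ∈ FOLLOW(S)
pass 1:
  C→A B: FOLLOW(A) ⊇ FIRST(B) = {a}; new: +{a}
  C→B S: FOLLOW(B) ⊇ FIRST(S) = {a,b,c}; new: +{a,b,c}
  S→A c A: FOLLOW(A) ⊇ FIRST(c) = {c}; new: +{c}
  S→A c A: FOLLOW(A) ⊇ FOLLOW(S) ⊇ {$}; new: +{$}
  S→a C: FOLLOW(C) ⊇ FOLLOW(S) ⊇ {$}; new: +{$}
  FOLLOW[S]={$}  FOLLOW[A]={$,a,c}  FOLLOW[B]={a,b,c}  FOLLOW[C]={$}
pass 2:
  A→B: FOLLOW(B) ⊇ FOLLOW(A) ⊇ {$,a,c}; new: +{$}
  A→S: FOLLOW(S) ⊇ FOLLOW(A) ⊇ {$,a,c}; new: +{a,c}
  S→a C: FOLLOW(C) ⊇ FOLLOW(S) ⊇ {$,a,c}; new: +{a,c}
  FOLLOW[S]={$,a,c}  FOLLOW[A]={$,a,c}  FOLLOW[B]={$,a,b,c}  FOLLOW[C]={$,a,c}
pass 3: done
  FOLLOW[S]={$,a,c}  FOLLOW[A]={$,a,c}  FOLLOW[B]={$,a,b,c}  FOLLOW[C]={$,a,c}

FOLLOW(A) = ["$", "a", "c"]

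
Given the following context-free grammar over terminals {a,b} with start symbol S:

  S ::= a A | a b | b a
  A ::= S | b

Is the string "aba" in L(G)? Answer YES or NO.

CNF form of G:
  S -> T0 A | T0 T1 | T1 T0
  A -> T0 A | T0 T1 | T1 T0 | b
  T0 -> a
  T1 -> b

CYK table (by increasing span):
  [0..0]={T0}  "a"  orig:{}
  [1..1]={A,T1}  "b"  orig:{A}
  [2..2]={T0}  "a"  orig:{}
  [0..1]={A,S}  "ab"
  [1..2]={A,S}  "ba"
  [0..2]={A,S}  "aba"

S ∈ T[0,2] ⇒ YES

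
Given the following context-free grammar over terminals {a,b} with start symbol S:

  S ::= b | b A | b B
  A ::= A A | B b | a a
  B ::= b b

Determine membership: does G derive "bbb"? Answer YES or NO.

Convert to CNF:
  S -> T0 A | T0 B | b
  A -> A A | B T0 | T1 T1
  B -> T0 T0
  T0 -> b
  T1 -> a

Fill CYK table bottom-up:
  [0..0]={S,T0}  "b"  orig:{S}
  [1..1]={S,T0}  "b"  orig:{S}
  [2..2]={S,T0}  "b"  orig:{S}
  [0..1]={B}  "bb"
  [1..2]={B}  "bb"
  [0..2]={A,S}  "bbb"

S ∈ T[0,2] ⇒ YES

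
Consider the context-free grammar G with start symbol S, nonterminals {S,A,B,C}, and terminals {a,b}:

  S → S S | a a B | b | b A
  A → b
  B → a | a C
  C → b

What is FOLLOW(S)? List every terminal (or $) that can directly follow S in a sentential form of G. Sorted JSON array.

Compute FIRST by fixpoint:
round 1:
  A via A→b: +{b}
  B via B→a: +{a}
  C via C→b: +{b}
  S via S→a a B: +{a}
  S via S→b: +{b}
  FIRST[S]={a,b}  FIRST[A]={b}  FIRST[B]={a}  FIRST[C]={b}
round 2: done
  FIRST[S]={a,b}  FIRST[A]={b}  FIRST[B]={a}  FIRST[C]={b}

FOLLOW sets:
initialize: $ ∈ FOLLOW(S)
[1]
  S→S S: FOLLOW(S) ⊇ FIRST(S) = {a,b}; new: +{a,b}
  S→a a B: FOLLOW(B) ⊇ FOLLOW(S) ⊇ {$,a,b}; new: +{$,a,b}
  S→b A: FOLLOW(A) ⊇ FOLLOW(S) ⊇ {$,a,b}; new: +{$,a,b}
  S: {$,a,b}  A: {$,a,b}  B: {$,a,b}  C: {}
[2]
  B→a C: FOLLOW(C) ⊇ FOLLOW(B) ⊇ {$,a,b}; new: +{$,a,b}
  S: {$,a,b}  A: {$,a,b}  B: {$,a,b}  C: {$,a,b}
[3] — fixpoint
  S: {$,a,b}  A: {$,a,b}  B: {$,a,b}  C: {$,a,b}

FOLLOW(S) = ["$", "a", "b"]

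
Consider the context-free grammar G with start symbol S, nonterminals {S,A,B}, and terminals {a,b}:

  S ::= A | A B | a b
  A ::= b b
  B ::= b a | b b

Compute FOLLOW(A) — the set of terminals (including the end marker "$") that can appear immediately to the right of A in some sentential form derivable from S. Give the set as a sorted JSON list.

Compute FIRST by fixpoint:
iter 1:
  A via A→b b: +{b}
  B via B→b a: +{b}
  S via S→A: +{b}
  S via S→a b: +{a}
  FIRST(S)={a,b}  FIRST(A)={b}  FIRST(B)={b}
iter 2: (stable)
  FIRST(S)={a,b}  FIRST(A)={b}  FIRST(B)={b}

FOLLOW sets:
initialize: $ ∈ FOLLOW(S)
round 1:
  S→A: FOLLOW(A) ⊇ FOLLOW(S) ⊇ {$}; new: +{$}
  S→A B: FOLLOW(A) ⊇ FIRST(B) = {b}; new: +{b}
  S→A B: FOLLOW(B) ⊇ FOLLOW(S) ⊇ {$}; new: +{$}
  S: {$}  A: {$,b}  B: {$}
round 2: — fixpoint
  S: {$}  A: {$,b}  B: {$}

FOLLOW(A) = ["$", "b"]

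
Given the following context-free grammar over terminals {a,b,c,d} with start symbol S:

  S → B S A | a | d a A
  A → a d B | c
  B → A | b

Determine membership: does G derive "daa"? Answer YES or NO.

CNF form of G:
  S -> B X4 | T1 X5 | a
  A -> T0 X2 | c
  B -> T0 X3 | b | c
  T0 -> a
  T1 -> d
  X2 -> T1 B
  X3 -> T1 B
  X4 -> S A
  X5 -> T0 A

CYK fill:
  [0..0]={T1}  "d"  orig:{}
  [1..1]={S,T0}  "a"  orig:{S}
  [2..2]={S,T0}  "a"  orig:{S}
  [0..1]=∅  "da"
  [1..2]=∅  "aa"
  [0..2]=∅  "daa"

S ∉ T[0,2] ⇒ NO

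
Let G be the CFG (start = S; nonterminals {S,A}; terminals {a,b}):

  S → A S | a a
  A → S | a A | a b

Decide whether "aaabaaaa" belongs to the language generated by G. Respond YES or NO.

Convert to CNF:
  S -> A S | T0 T0
  A -> A S | T0 A | T0 T0 | T0 T1
  T0 -> a
  T1 -> b

Fill CYK table bottom-up:
  [0..0]={T0}  "a"  orig:{}
  [1..1]={T0}  "a"  orig:{}
  [2..2]={T0}  "a"  orig:{}
  [3..3]={T1}  "b"  orig:{}
  [4..4]={T0}  "a"  orig:{}
  [5..5]={T0}  "a"  orig:{}
  [6..6]={T0}  "a"  orig:{}
  [7..7]={T0}  "a"  orig:{}
  [0..1]={A,S}  "aa"
  [1..2]={A,S}  "aa"
  [2..3]={A}  "ab"
  [3..4]=∅  "ba"
  [4..5]={A,S}  "aa"
  [5..6]={A,S}  "aa"
  [6..7]={A,S}  "aa"
  [0..2]={A}  "aaa"
  [1..3]={A}  "aab"
  [2..4]=∅  "aba"
  [3..5]=∅  "baa"
  [4..6]={A}  "aaa"
  [5..7]={A}  "aaa"
  [0..3]={A}  "aaab"
  [1..4]=∅  "aaba"
  [2..5]={A,S}  "abaa"
  [3..6]=∅  "baaa"
  [4..7]={A,S}  "aaaa"
  [0..4]=∅  "aaaba"
  [1..5]={A,S}  "aabaa"
  [2..6]=∅  "abaaa"
  [3..7]=∅  "baaaa"
  [0..5]={A,S}  "aaabaa"
  [1..6]=∅  "aabaaa"
  [2..7]={A,S}  "abaaaa"
  [0..6]=∅  "aaabaaa"
  [1..7]={A,S}  "aabaaaa"
  [0..7]={A,S}  "aaabaaaa"

S ∈ T[0,7] ⇒ YES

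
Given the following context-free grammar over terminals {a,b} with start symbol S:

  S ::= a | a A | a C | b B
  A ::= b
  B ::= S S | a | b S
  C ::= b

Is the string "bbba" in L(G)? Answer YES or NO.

Convert to CNF:
  S -> T0 B | T1 A | T1 C | a
  A -> b
  B -> S S | T0 S | a
  C -> b
  T0 -> b
  T1 -> a

Fill CYK table bottom-up:
  cell(0,0) b: {A,C,T0}  orig:{A,C}
  cell(1,1) b: {A,C,T0}  orig:{A,C}
  cell(2,2) b: {A,C,T0}  orig:{A,C}
  cell(3,3) a: {B,S,T1}  orig:{B,S}
  cell(0,1) bb: ∅
  cell(1,2) bb: ∅
  cell(2,3) ba: {B,S}
  cell(0,2) bbb: ∅
  cell(1,3) bba: {B,S}
  cell(0,3) bbba: {B,S}

S ∈ T[0,3] ⇒ YES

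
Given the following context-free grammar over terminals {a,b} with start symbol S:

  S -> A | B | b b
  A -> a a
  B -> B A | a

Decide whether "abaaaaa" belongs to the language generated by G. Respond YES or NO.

Convert to CNF:
  S -> B A | T0 T0 | T1 T1 | a
  A -> T0 T0
  B -> B A | a
  T0 -> a
  T1 -> b

CYK table (by increasing span):
  cell(0,0) a: {B,S,T0}  orig:{B,S}
  cell(1,1) b: {T1}  orig:{}
  cell(2,2) a: {B,S,T0}  orig:{B,S}
  cell(3,3) a: {B,S,T0}  orig:{B,S}
  cell(4,4) a: {B,S,T0}  orig:{B,S}
  cell(5,5) a: {B,S,T0}  orig:{B,S}
  cell(6,6) a: {B,S,T0}  orig:{B,S}
  cell(0,1) ab: ∅
  cell(1,2) ba: ∅
  cell(2,3) aa: {A,S}
  cell(3,4) aa: {A,S}
  cell(4,5) aa: {A,S}
  cell(5,6) aa: {A,S}
  cell(0,2) aba: ∅
  cell(1,3) baa: ∅
  cell(2,4) aaa: {B,S}
  cell(3,5) aaa: {B,S}
  cell(4,6) aaa: {B,S}
  cell(0,3) abaa: ∅
  cell(1,4) baaa: ∅
  cell(2,5) aaaa: ∅
  cell(3,6) aaaa: ∅
  cell(0,4) abaaa: ∅
  cell(1,5) baaaa: ∅
  cell(2,6) aaaaa: {B,S}
  cell(0,5) abaaaa: ∅
  cell(1,6) baaaaa: ∅
  cell(0,6) abaaaaa: ∅

S ∉ T[0,6] ⇒ NO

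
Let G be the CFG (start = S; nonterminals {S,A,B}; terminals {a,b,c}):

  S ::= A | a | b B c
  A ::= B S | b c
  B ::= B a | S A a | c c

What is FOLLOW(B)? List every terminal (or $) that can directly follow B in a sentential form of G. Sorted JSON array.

Compute FIRST by fixpoint:
round 1:
  A via A→b c: +{b}
  B via B→c c: +{c}
  S via S→A: +{b}
  S via S→a: +{a}
  FIRST[S]={a,b}  FIRST[A]={b}  FIRST[B]={c}
round 2:
  A via A→B S: +{c}
  B via B→S A a: +{a,b}
  S via S→A: +{c}
  FIRST[S]={a,b,c}  FIRST[A]={b,c}  FIRST[B]={a,b,c}
round 3:
  A via A→B S: +{a}
  FIRST[S]={a,b,c}  FIRST[A]={a,b,c}  FIRST[B]={a,b,c}
round 4: — fixpoint
  FIRST[S]={a,b,c}  FIRST[A]={a,b,c}  FIRST[B]={a,b,c}

FOLLOW sets:
initialize: $ ∈ FOLLOW(S)
[1]
  A→B S: FOLLOW(B) ⊇ FIRST(S) = {a,b,c}; new: +{a,b,c}
  B→S A a: FOLLOW(S) ⊇ FIRST(A) = {a,b,c}; new: +{a,b,c}
  B→S A a: FOLLOW(A) ⊇ FIRST(a) = {a}; new: +{a}
  S→A: FOLLOW(A) ⊇ FOLLOW(S) ⊇ {$,a,b,c}; new: +{$,b,c}
  FOLLOW[S]={$,a,b,c}  FOLLOW[A]={$,a,b,c}  FOLLOW[B]={a,b,c}
[2] done
  FOLLOW[S]={$,a,b,c}  FOLLOW[A]={$,a,b,c}  FOLLOW[B]={a,b,c}

FOLLOW(B) = ["a", "b", "c"]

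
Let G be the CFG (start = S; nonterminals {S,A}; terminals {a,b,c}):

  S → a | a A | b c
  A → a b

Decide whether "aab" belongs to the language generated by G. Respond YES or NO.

Convert to CNF:
  S -> T0 A | T1 T2 | a
  A -> T0 T1
  T0 -> a
  T1 -> b
  T2 -> c

Fill CYK table bottom-up:
  [0..0]={S,T0}  "a"  orig:{S}
  [1..1]={S,T0}  "a"  orig:{S}
  [2..2]={T1}  "b"  orig:{}
  [0..1]=∅  "aa"
  [1..2]={A}  "ab"
  [0..2]={S}  "aab"

S ∈ T[0,2] ⇒ YES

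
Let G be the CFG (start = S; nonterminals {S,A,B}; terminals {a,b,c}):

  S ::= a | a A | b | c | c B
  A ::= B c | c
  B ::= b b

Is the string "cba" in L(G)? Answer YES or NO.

Convert to CNF:
  S -> T0 B | T2 A | a | b | c
  A -> B T0 | c
  B -> T1 T1
  T0 -> c
  T1 -> b
  T2 -> a

CYK table (by increasing span):
  cell(0,0) c: {A,S,T0}  orig:{A,S}
  cell(1,1) b: {S,T1}  orig:{S}
  cell(2,2) a: {S,T2}  orig:{S}
  cell(0,1) cb: ∅
  cell(1,2) ba: ∅
  cell(0,2) cba: ∅

S ∉ T[0,2] ⇒ NO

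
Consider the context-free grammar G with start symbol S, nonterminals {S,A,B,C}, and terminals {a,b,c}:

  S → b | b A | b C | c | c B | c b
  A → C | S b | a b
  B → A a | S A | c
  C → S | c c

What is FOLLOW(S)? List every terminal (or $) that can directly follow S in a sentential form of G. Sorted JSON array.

FIRST sets, iterate to fixpoint:
[1]
  A via A→a b: +{a}
  B via B→A a: +{a}
  B via B→c: +{c}
  C via C→c c: +{c}
  S via S→b: +{b}
  S via S→c: +{c}
  FIRST(S)={b,c}  FIRST(A)={a}  FIRST(B)={a,c}  FIRST(C)={c}
[2]
  A via A→C: +{c}
  A via A→S b: +{b}
  B via B→A a: +{b}
  C via C→S: +{b}
  FIRST(S)={b,c}  FIRST(A)={a,b,c}  FIRST(B)={a,b,c}  FIRST(C)={b,c}
[3] (stable)
  FIRST(S)={b,c}  FIRST(A)={a,b,c}  FIRST(B)={a,b,c}  FIRST(C)={b,c}

FOLLOW iteration:
initialize: $ ∈ FOLLOW(S)
[1]
  A→S b: FOLLOW(S) ⊇ FIRST(b) = {b}; new: +{b}
  B→A a: FOLLOW(A) ⊇ FIRST(a) = {a}; new: +{a}
  B→S A: FOLLOW(S) ⊇ FIRST(A) = {a,b,c}; new: +{a,c}
  S→b A: FOLLOW(A) ⊇ FOLLOW(S) ⊇ {$,a,b,c}; new: +{$,b,c}
  S→b C: FOLLOW(C) ⊇ FOLLOW(S) ⊇ {$,a,b,c}; new: +{$,a,b,c}
  S→c B: FOLLOW(B) ⊇ FOLLOW(S) ⊇ {$,a,b,c}; new: +{$,a,b,c}
  S: {$,a,b,c}  A: {$,a,b,c}  B: {$,a,b,c}  C: {$,a,b,c}
[2] (stable)
  S: {$,a,b,c}  A: {$,a,b,c}  B: {$,a,b,c}  C: {$,a,b,c}

FOLLOW(S) = ["$", "a", "b", "c"]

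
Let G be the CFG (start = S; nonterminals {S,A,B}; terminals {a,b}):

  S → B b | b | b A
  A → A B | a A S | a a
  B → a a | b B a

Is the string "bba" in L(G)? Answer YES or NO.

Convert to CNF:
  S -> B T1 | T1 A | b
  A -> A B | T0 T0 | T0 X2
  B -> T0 T0 | T1 X3
  T0 -> a
  T1 -> b
  X2 -> A S
  X3 -> B T0

CYK table (by increasing span):
  T[0,0] 'b' = {S,T1}  orig:{S}
  T[1,1] 'b' = {S,T1}  orig:{S}
  T[2,2] 'a' = {T0}  orig:{}
  T[0,1] 'bb' = ∅
  T[1,2] 'ba' = ∅
  T[0,2] 'bba' = ∅

S ∉ T[0,2] ⇒ NO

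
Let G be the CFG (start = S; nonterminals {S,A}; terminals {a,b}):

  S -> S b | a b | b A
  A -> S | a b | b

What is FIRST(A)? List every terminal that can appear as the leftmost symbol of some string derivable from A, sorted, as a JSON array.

FIRST iteration:
[1]
  A via A→a b: +{a}
  A via A→b: +{b}
  S via S→a b: +{a}
  S via S→b A: +{b}
  FIRST[S]={a,b}  FIRST[A]={a,b}
[2] (no change)
  FIRST[S]={a,b}  FIRST[A]={a,b}

FIRST(A) = ["a", "b"]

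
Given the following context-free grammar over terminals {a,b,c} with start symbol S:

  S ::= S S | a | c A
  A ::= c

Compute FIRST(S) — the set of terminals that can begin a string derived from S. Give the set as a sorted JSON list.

FIRST iteration:
pass 1:
  A via A→c: +{c}
  S via S→a: +{a}
  S via S→c A: +{c}
  S: {a,c}  A: {c}
pass 2: (no change)
  S: {a,c}  A: {c}

FIRST(S) = ["a", "c"]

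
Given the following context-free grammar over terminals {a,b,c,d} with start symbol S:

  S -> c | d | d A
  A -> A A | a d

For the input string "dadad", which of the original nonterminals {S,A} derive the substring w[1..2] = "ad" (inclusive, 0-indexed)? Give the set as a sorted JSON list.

Convert to CNF:
  S -> T1 A | c | d
  A -> A A | T0 T1
  T0 -> a
  T1 -> d

CYK fill, restricted to cells inside w[1..2]:
  T[1,1] 'a' = {T0}  orig:{}
  T[2,2] 'd' = {S,T1}  orig:{S}
  T[1,2] 'ad' = {A}

Original NTs in T[1,2] deriving "ad": ["A"]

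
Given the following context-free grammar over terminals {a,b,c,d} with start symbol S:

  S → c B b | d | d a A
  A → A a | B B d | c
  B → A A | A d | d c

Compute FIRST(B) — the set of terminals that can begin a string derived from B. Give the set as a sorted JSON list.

Compute FIRST by fixpoint:
pass 1:
  A via A→c: +{c}
  B via B→A A: +{c}
  B via B→d c: +{d}
  S via S→c B b: +{c}
  S via S→d: +{d}
  S: {c,d}  A: {c}  B: {c,d}
pass 2:
  A via A→B B d: +{d}
  S: {c,d}  A: {c,d}  B: {c,d}
pass 3: (stable)
  S: {c,d}  A: {c,d}  B: {c,d}

FIRST(B) = ["c", "d"]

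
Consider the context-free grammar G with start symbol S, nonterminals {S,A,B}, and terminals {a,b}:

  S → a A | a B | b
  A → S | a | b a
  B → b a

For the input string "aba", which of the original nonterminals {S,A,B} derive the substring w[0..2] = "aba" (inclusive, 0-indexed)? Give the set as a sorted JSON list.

Convert to CNF:
  S -> T0 A | T0 B | b
  A -> T0 A | T0 B | T1 T0 | a | b
  B -> T1 T0
  T0 -> a
  T1 -> b

CYK fill — only the sub-triangle for w[0..2]:
  [0..0]={A,T0}  "a"  orig:{A}
  [1..1]={A,S,T1}  "b"  orig:{A,S}
  [2..2]={A,T0}  "a"  orig:{A}
  [0..1]={A,S}  "ab"
  [1..2]={A,B}  "ba"
  [0..2]={A,S}  "aba"

Original NTs in T[0,2] deriving "aba": ["A", "S"]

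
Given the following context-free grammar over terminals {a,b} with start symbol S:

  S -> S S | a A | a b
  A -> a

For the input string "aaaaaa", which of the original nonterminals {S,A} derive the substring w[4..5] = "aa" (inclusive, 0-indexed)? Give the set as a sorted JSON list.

CNF form of G:
  S -> S S | T0 A | T0 T1
  A -> a
  T0 -> a
  T1 -> b

CYK fill (cells [i..j] with 4 ≤ i ≤ j ≤ 5 only):
  T[4,4] 'a' = {A,T0}  orig:{A}
  T[5,5] 'a' = {A,T0}  orig:{A}
  T[4,5] 'aa' = {S}

Original NTs in T[4,5] deriving "aa": ["S"]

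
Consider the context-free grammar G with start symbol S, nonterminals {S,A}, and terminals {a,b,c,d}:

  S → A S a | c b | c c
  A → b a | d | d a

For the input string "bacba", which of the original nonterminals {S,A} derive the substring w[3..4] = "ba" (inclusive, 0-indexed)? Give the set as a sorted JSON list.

Convert to CNF:
  S -> A X4 | T3 T0 | T3 T3
  A -> T0 T1 | T2 T1 | d
  T0 -> b
  T1 -> a
  T2 -> d
  T3 -> c
  X4 -> S T1

Fill CYK table bottom-up — only the sub-triangle for w[3..4]:
  [3..3]={T0}  "b"  orig:{}
  [4..4]={T1}  "a"  orig:{}
  [3..4]={A}  "ba"

Original NTs in T[3,4] deriving "ba": ["A"]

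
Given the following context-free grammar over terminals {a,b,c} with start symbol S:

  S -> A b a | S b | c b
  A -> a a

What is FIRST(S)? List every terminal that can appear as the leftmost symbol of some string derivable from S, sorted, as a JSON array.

Compute FIRST by fixpoint:
iter 1:
  A via A→a a: +{a}
  S via S→A b a: +{a}
  S via S→c b: +{c}
  FIRST(S)={a,c}  FIRST(A)={a}
iter 2: done
  FIRST(S)={a,c}  FIRST(A)={a}

FIRST(S) = ["a", "c"]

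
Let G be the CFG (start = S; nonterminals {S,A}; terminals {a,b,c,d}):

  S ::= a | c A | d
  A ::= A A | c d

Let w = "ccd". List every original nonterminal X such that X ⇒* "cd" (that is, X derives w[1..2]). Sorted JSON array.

CNF form of G:
  S -> T0 A | a | d
  A -> A A | T0 T1
  T0 -> c
  T1 -> d

CYK fill (cells [i..j] with 1 ≤ i ≤ j ≤ 2 only):
  cell(1,1) c: {T0}  orig:{}
  cell(2,2) d: {S,T1}  orig:{S}
  cell(1,2) cd: {A}

Original NTs in T[1,2] deriving "cd": ["A"]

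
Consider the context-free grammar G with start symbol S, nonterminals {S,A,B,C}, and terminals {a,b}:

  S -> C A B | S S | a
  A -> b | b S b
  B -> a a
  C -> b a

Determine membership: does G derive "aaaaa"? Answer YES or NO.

CNF form of G:
  S -> C X3 | S S | a
  A -> T0 X2 | b
  B -> T1 T1
  C -> T0 T1
  T0 -> b
  T1 -> a
  X2 -> S T0
  X3 -> A B

CYK table (by increasing span):
  [0..0]={S,T1}  "a"  orig:{S}
  [1..1]={S,T1}  "a"  orig:{S}
  [2..2]={S,T1}  "a"  orig:{S}
  [3..3]={S,T1}  "a"  orig:{S}
  [4..4]={S,T1}  "a"  orig:{S}
  [0..1]={B,S}  "aa"
  [1..2]={B,S}  "aa"
  [2..3]={B,S}  "aa"
  [3..4]={B,S}  "aa"
  [0..2]={S}  "aaa"
  [1..3]={S}  "aaa"
  [2..4]={S}  "aaa"
  [0..3]={S}  "aaaa"
  [1..4]={S}  "aaaa"
  [0..4]={S}  "aaaaa"

S ∈ T[0,4] ⇒ YES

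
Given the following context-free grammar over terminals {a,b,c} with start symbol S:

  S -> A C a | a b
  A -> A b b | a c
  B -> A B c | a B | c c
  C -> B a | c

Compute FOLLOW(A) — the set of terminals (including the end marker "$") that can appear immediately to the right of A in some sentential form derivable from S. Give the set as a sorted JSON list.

Compute FIRST by fixpoint:
pass 1:
  A via A→a c: +{a}
  B via B→A B c: +{a}
  B via B→c c: +{c}
  C via C→B a: +{a,c}
  S via S→A C a: +{a}
  FIRST[S]={a}  FIRST[A]={a}  FIRST[B]={a,c}  FIRST[C]={a,c}
pass 2: (no change)
  FIRST[S]={a}  FIRST[A]={a}  FIRST[B]={a,c}  FIRST[C]={a,c}

FOLLOW sets:
FOLLOW(S) := {$}
pass 1:
  A→A b b: FOLLOW(A) ⊇ FIRST(b) = {b}; new: +{b}
  B→A B c: FOLLOW(A) ⊇ FIRST(B) = {a,c}; new: +{a,c}
  B→A B c: FOLLOW(B) ⊇ FIRST(c) = {c}; new: +{c}
  C→B a: FOLLOW(B) ⊇ FIRST(a) = {a}; new: +{a}
  S→A C a: FOLLOW(C) ⊇ FIRST(a) = {a}; new: +{a}
  FOLLOW[S]={$}  FOLLOW[A]={a,b,c}  FOLLOW[B]={a,c}  FOLLOW[C]={a}
pass 2: — fixpoint
  FOLLOW[S]={$}  FOLLOW[A]={a,b,c}  FOLLOW[B]={a,c}  FOLLOW[C]={a}

FOLLOW(A) = ["a", "b", "c"]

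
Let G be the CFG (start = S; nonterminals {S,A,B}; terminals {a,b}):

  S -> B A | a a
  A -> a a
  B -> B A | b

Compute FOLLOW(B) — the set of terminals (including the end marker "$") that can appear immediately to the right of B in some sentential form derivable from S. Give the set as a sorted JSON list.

FIRST iteration:
[1]
  A via A→a a: +{a}
  B via B→b: +{b}
  S via S→B A: +{b}
  S via S→a a: +{a}
  FIRST(S)={a,b}  FIRST(A)={a}  FIRST(B)={b}
[2] (no change)
  FIRST(S)={a,b}  FIRST(A)={a}  FIRST(B)={b}

Compute FOLLOW by fixpoint:
seed FOLLOW(S) with $
round 1:
  B→B A: FOLLOW(B) ⊇ FIRST(A) = {a}; new: +{a}
  B→B A: FOLLOW(A) ⊇ FOLLOW(B) ⊇ {a}; new: +{a}
  S→B A: FOLLOW(A) ⊇ FOLLOW(S) ⊇ {$}; new: +{$}
  FOLLOW[S]={$}  FOLLOW[A]={$,a}  FOLLOW[B]={a}
round 2: done
  FOLLOW[S]={$}  FOLLOW[A]={$,a}  FOLLOW[B]={a}

FOLLOW(B) = ["a"]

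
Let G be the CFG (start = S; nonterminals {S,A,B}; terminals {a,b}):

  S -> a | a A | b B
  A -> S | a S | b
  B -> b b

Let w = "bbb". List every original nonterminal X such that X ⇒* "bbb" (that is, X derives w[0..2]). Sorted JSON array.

Convert to CNF:
  S -> T0 A | T1 B | a
  A -> T0 A | T0 S | T1 B | a | b
  B -> T1 T1
  T0 -> a
  T1 -> b

CYK table (by increasing span) (cells [i..j] with 0 ≤ i ≤ j ≤ 2 only):
  T[0,0] 'b' = {A,T1}  orig:{A}
  T[1,1] 'b' = {A,T1}  orig:{A}
  T[2,2] 'b' = {A,T1}  orig:{A}
  T[0,1] 'bb' = {B}
  T[1,2] 'bb' = {B}
  T[0,2] 'bbb' = {A,S}

Original NTs in T[0,2] deriving "bbb": ["A", "S"]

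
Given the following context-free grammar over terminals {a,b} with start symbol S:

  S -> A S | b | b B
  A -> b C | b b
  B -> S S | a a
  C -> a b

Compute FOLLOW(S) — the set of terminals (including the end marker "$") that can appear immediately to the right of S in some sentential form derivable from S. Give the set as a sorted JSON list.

FIRST iteration:
pass 1:
  A via A→b C: +{b}
  B via B→a a: +{a}
  C via C→a b: +{a}
  S via S→A S: +{b}
  FIRST[S]={b}  FIRST[A]={b}  FIRST[B]={a}  FIRST[C]={a}
pass 2:
  B via B→S S: +{b}
  FIRST[S]={b}  FIRST[A]={b}  FIRST[B]={a,b}  FIRST[C]={a}
pass 3: (no change)
  FIRST[S]={b}  FIRST[A]={b}  FIRST[B]={a,b}  FIRST[C]={a}

FOLLOW sets:
initialize: $ ∈ FOLLOW(S)
round 1:
  B→S S: FOLLOW(S) ⊇ FIRST(S) = {b}; new: +{b}
  S→A S: FOLLOW(A) ⊇ FIRST(S) = {b}; new: +{b}
  S→b B: FOLLOW(B) ⊇ FOLLOW(S) ⊇ {$,b}; new: +{$,b}
  FOLLOW[S]={$,b}  FOLLOW[A]={b}  FOLLOW[B]={$,b}  FOLLOW[C]={}
round 2:
  A→b C: FOLLOW(C) ⊇ FOLLOW(A) ⊇ {b}; new: +{b}
  FOLLOW[S]={$,b}  FOLLOW[A]={b}  FOLLOW[B]={$,b}  FOLLOW[C]={b}
round 3: — fixpoint
  FOLLOW[S]={$,b}  FOLLOW[A]={b}  FOLLOW[B]={$,b}  FOLLOW[C]={b}

FOLLOW(S) = ["$", "b"]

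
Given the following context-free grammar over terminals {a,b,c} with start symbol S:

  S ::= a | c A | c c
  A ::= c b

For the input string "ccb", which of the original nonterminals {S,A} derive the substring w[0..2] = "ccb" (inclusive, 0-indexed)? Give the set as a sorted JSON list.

Convert to CNF:
  S -> T0 A | T0 T0 | a
  A -> T0 T1
  T0 -> c
  T1 -> b

Fill CYK table bottom-up, restricted to cells inside w[0..2]:
  cell(0,0) c: {T0}  orig:{}
  cell(1,1) c: {T0}  orig:{}
  cell(2,2) b: {T1}  orig:{}
  cell(0,1) cc: {S}
  cell(1,2) cb: {A}
  cell(0,2) ccb: {S}

Original NTs in T[0,2] deriving "ccb": ["S"]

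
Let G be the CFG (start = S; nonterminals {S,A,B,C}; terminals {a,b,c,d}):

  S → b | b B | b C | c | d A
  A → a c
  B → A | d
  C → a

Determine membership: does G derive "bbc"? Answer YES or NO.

Convert to CNF:
  S -> T2 B | T2 C | T3 A | b | c
  A -> T0 T1
  B -> T0 T1 | d
  C -> a
  T0 -> a
  T1 -> c
  T2 -> b
  T3 -> d

CYK table (by increasing span):
  [0..0]={S,T2}  "b"  orig:{S}
  [1..1]={S,T2}  "b"  orig:{S}
  [2..2]={S,T1}  "c"  orig:{S}
  [0..1]=∅  "bb"
  [1..2]=∅  "bc"
  [0..2]=∅  "bbc"

S ∉ T[0,2] ⇒ NO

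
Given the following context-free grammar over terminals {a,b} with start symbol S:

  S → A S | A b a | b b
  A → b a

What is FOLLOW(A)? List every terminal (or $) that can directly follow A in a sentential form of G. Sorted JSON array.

FIRST sets, iterate to fixpoint:
round 1:
  A via A→b a: +{b}
  S via S→A S: +{b}
  FIRST(S)={b}  FIRST(A)={b}
round 2: (stable)
  FIRST(S)={b}  FIRST(A)={b}

FOLLOW sets:
initialize: $ ∈ FOLLOW(S)
pass 1:
  S→A S: FOLLOW(A) ⊇ FIRST(S) = {b}; new: +{b}
  FOLLOW(S)={$}  FOLLOW(A)={b}
pass 2: (stable)
  FOLLOW(S)={$}  FOLLOW(A)={b}

FOLLOW(A) = ["b"]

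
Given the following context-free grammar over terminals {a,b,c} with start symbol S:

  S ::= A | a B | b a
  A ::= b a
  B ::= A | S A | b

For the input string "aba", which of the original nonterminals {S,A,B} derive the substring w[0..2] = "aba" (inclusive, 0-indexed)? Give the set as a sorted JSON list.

Convert to CNF:
  S -> T0 T1 | T1 B
  A -> T0 T1
  B -> S A | T0 T1 | b
  T0 -> b
  T1 -> a

CYK fill, restricted to cells inside w[0..2]:
  T[0,0] 'a' = {T1}  orig:{}
  T[1,1] 'b' = {B,T0}  orig:{B}
  T[2,2] 'a' = {T1}  orig:{}
  T[0,1] 'ab' = {S}
  T[1,2] 'ba' = {A,B,S}
  T[0,2] 'aba' = {S}

Original NTs in T[0,2] deriving "aba": ["S"]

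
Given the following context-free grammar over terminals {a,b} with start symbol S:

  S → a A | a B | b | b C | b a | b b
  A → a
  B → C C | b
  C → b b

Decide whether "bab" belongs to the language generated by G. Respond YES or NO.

Convert to CNF:
  S -> T0 C | T0 T0 | T0 T1 | T1 A | T1 B | b
  A -> a
  B -> C C | b
  C -> T0 T0
  T0 -> b
  T1 -> a

CYK fill:
  [0..0]={B,S,T0}  "b"  orig:{B,S}
  [1..1]={A,T1}  "a"  orig:{A}
  [2..2]={B,S,T0}  "b"  orig:{B,S}
  [0..1]={S}  "ba"
  [1..2]={S}  "ab"
  [0..2]=∅  "bab"

S ∉ T[0,2] ⇒ NO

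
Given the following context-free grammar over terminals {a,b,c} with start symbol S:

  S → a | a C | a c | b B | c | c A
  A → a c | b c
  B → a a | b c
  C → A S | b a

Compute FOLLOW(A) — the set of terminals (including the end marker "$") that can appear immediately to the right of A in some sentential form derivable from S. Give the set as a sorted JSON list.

FIRST iteration:
iter 1:
  A via A→a c: +{a}
  A via A→b c: +{b}
  B via B→a a: +{a}
  B via B→b c: +{b}
  C via C→A S: +{a,b}
  S via S→a: +{a}
  S via S→b B: +{b}
  S via S→c: +{c}
  FIRST(S)={a,b,c}  FIRST(A)={a,b}  FIRST(B)={a,b}  FIRST(C)={a,b}
iter 2: (stable)
  FIRST(S)={a,b,c}  FIRST(A)={a,b}  FIRST(B)={a,b}  FIRST(C)={a,b}

FOLLOW iteration:
seed FOLLOW(S) with $
[1]
  C→A S: FOLLOW(A) ⊇ FIRST(S) = {a,b,c}; new: +{a,b,c}
  S→a C: FOLLOW(C) ⊇ FOLLOW(S) ⊇ {$}; new: +{$}
  S→b B: FOLLOW(B) ⊇ FOLLOW(S) ⊇ {$}; new: +{$}
  S→c A: FOLLOW(A) ⊇ FOLLOW(S) ⊇ {$}; new: +{$}
  FOLLOW(S)={$}  FOLLOW(A)={$,a,b,c}  FOLLOW(B)={$}  FOLLOW(C)={$}
[2] (no change)
  FOLLOW(S)={$}  FOLLOW(A)={$,a,b,c}  FOLLOW(B)={$}  FOLLOW(C)={$}

FOLLOW(A) = ["$", "a", "b", "c"]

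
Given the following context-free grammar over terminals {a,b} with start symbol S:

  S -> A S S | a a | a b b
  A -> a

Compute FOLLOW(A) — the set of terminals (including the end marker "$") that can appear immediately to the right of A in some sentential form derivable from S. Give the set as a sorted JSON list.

FIRST iteration:
round 1:
  A via A→a: +{a}
  S via S→A S S: +{a}
  S: {a}  A: {a}
round 2: done
  S: {a}  A: {a}

FOLLOW sets:
FOLLOW(S) := {$}
[1]
  S→A S S: FOLLOW(A) ⊇ FIRST(S) = {a}; new: +{a}
  S→A S S: FOLLOW(S) ⊇ FIRST(S) = {a}; new: +{a}
  FOLLOW[S]={$,a}  FOLLOW[A]={a}
[2] (no change)
  FOLLOW[S]={$,a}  FOLLOW[A]={a}

FOLLOW(A) = ["a"]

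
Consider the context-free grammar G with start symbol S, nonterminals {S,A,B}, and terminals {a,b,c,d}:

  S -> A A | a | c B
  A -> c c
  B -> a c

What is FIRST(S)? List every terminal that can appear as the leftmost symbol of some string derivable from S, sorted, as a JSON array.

FIRST iteration:
round 1:
  A via A→c c: +{c}
  B via B→a c: +{a}
  S via S→A A: +{c}
  S via S→a: +{a}
  S: {a,c}  A: {c}  B: {a}
round 2: done
  S: {a,c}  A: {c}  B: {a}

FIRST(S) = ["a", "c"]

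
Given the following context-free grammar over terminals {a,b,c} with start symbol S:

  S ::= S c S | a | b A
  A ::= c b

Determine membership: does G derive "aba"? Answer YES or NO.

Convert to CNF:
  S -> S X2 | T1 A | a
  A -> T0 T1
  T0 -> c
  T1 -> b
  X2 -> T0 S

Fill CYK table bottom-up:
  [0..0]={S}  "a"
  [1..1]={T1}  "b"  orig:{}
  [2..2]={S}  "a"
  [0..1]=∅  "ab"
  [1..2]=∅  "ba"
  [0..2]=∅  "aba"

S ∉ T[0,2] ⇒ NO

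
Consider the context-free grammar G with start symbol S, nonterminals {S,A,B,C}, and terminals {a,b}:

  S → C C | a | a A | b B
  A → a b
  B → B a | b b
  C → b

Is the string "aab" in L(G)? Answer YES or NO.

CNF form of G:
  S -> C C | T0 A | T1 B | a
  A -> T0 T1
  B -> B T0 | T1 T1
  C -> b
  T0 -> a
  T1 -> b

Fill CYK table bottom-up:
  cell(0,0) a: {S,T0}  orig:{S}
  cell(1,1) a: {S,T0}  orig:{S}
  cell(2,2) b: {C,T1}  orig:{C}
  cell(0,1) aa: ∅
  cell(1,2) ab: {A}
  cell(0,2) aab: {S}

S ∈ T[0,2] ⇒ YES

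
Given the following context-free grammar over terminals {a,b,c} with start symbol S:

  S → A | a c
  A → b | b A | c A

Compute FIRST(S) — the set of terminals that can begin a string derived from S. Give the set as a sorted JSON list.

FIRST sets, iterate to fixpoint:
round 1:
  A via A→b: +{b}
  A via A→c A: +{c}
  S via S→A: +{b,c}
  S via S→a c: +{a}
  FIRST(S)={a,b,c}  FIRST(A)={b,c}
round 2: (no change)
  FIRST(S)={a,b,c}  FIRST(A)={b,c}

FIRST(S) = ["a", "b", "c"]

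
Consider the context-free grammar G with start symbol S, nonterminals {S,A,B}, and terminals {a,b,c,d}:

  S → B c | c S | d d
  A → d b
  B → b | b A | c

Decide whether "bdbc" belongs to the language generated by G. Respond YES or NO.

Convert to CNF:
  S -> B T2 | T0 T0 | T2 S
  A -> T0 T1
  B -> T1 A | b | c
  T0 -> d
  T1 -> b
  T2 -> c

CYK table (by increasing span):
  [0..0]={B,T1}  "b"  orig:{B}
  [1..1]={T0}  "d"  orig:{}
  [2..2]={B,T1}  "b"  orig:{B}
  [3..3]={B,T2}  "c"  orig:{B}
  [0..1]=∅  "bd"
  [1..2]={A}  "db"
  [2..3]={S}  "bc"
  [0..2]={B}  "bdb"
  [1..3]=∅  "dbc"
  [0..3]={S}  "bdbc"

S ∈ T[0,3] ⇒ YES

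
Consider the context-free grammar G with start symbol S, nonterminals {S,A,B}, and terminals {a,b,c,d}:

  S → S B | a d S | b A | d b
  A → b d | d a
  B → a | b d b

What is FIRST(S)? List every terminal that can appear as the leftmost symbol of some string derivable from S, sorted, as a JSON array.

Compute FIRST by fixpoint:
iter 1:
  A via A→b d: +{b}
  A via A→d a: +{d}
  B via B→a: +{a}
  B via B→b d b: +{b}
  S via S→a d S: +{a}
  S via S→b A: +{b}
  S via S→d b: +{d}
  FIRST[S]={a,b,d}  FIRST[A]={b,d}  FIRST[B]={a,b}
iter 2: done
  FIRST[S]={a,b,d}  FIRST[A]={b,d}  FIRST[B]={a,b}

FIRST(S) = ["a", "b", "d"]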